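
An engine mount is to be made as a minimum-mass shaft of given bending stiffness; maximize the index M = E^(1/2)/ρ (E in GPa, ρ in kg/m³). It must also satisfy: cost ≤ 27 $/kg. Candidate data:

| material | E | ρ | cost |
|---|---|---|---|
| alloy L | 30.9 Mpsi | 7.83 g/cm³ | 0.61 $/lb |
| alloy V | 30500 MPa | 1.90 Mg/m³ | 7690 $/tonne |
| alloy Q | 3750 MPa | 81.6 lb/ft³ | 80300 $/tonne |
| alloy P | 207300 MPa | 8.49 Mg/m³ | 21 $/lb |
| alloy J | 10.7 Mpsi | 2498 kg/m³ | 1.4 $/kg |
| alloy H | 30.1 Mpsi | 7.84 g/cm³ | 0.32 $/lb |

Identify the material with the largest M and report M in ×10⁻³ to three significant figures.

Screen on constraints: cost ≤ 27 $/kg. Survivors: alloy L, alloy V, alloy J, alloy H.
Convert each candidate to consistent units, then evaluate M:
  alloy L: E = 213.0 GPa, ρ = 7830 kg/m³
  alloy V: E = 30.50 GPa, ρ = 1900 kg/m³
  alloy J: E = 73.77 GPa, ρ = 2498 kg/m³
  alloy H: E = 207.5 GPa, ρ = 7840 kg/m³
  alloy J: M = 3.44×10⁻³
  alloy V: M = 2.91×10⁻³
  alloy L: M = 1.86×10⁻³
  alloy H: M = 1.84×10⁻³
The maximum is for alloy J.

alloy J, M = 3.44×10⁻³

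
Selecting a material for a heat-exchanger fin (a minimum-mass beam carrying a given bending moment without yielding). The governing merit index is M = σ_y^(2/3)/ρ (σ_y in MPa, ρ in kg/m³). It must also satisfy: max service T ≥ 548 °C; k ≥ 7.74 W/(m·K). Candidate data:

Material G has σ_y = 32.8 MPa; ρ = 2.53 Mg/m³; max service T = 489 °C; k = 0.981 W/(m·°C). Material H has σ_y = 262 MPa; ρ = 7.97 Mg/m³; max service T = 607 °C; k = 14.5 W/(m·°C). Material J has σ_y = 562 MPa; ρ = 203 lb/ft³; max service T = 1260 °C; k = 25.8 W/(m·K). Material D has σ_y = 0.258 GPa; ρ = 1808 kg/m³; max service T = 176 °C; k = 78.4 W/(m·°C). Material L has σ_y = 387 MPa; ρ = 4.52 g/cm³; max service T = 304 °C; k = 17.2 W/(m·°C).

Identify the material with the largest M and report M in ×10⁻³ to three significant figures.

Screen on constraints: max service T ≥ 548 °C; k ≥ 7.74 W/(m·K). Survivors: material H, material J.
After converting to SI:
  material H: σ_y = 262.0 MPa, ρ = 7970 kg/m³
  material J: σ_y = 562.0 MPa, ρ = 3252 kg/m³
  material J: M = 20.9×10⁻³
  material H: M = 5.14×10⁻³
Material J ranks first.

material J, M = 20.9×10⁻³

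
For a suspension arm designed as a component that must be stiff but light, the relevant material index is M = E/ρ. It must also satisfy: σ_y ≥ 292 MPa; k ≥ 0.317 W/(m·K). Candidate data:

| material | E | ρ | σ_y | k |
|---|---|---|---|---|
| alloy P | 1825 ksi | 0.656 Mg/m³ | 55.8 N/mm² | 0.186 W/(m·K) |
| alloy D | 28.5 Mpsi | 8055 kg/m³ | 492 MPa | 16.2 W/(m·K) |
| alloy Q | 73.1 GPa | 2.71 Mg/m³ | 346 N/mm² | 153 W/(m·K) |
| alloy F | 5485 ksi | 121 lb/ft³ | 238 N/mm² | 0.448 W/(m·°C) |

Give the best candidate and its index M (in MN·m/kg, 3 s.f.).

alloy Q, M = 27.0 MN·m/kg

Screen on constraints: σ_y ≥ 292 MPa; k ≥ 0.317 W/(m·K). Survivors: alloy D, alloy Q.
Convert each candidate to consistent units, then evaluate M:
  alloy D: E = 196.5 GPa, ρ = 8055 kg/m³
  alloy Q: E = 73.10 GPa, ρ = 2710 kg/m³
  alloy Q: M = 27.0 MN·m/kg
  alloy D: M = 24.4 MN·m/kg
The maximum is for alloy Q.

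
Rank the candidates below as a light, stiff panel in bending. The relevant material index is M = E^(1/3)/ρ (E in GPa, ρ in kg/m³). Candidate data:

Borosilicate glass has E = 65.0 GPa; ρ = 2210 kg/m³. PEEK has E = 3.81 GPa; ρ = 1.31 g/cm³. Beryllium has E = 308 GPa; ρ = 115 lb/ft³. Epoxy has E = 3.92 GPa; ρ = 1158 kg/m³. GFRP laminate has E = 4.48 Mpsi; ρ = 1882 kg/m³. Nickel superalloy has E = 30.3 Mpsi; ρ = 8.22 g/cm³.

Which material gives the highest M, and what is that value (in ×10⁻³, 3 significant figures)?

Putting every candidate on a common basis:
  borosilicate glass: E = 65.00 GPa, ρ = 2210 kg/m³
  PEEK: E = 3.810 GPa, ρ = 1310 kg/m³
  beryllium: E = 308.0 GPa, ρ = 1842 kg/m³
  epoxy: E = 3.920 GPa, ρ = 1158 kg/m³
  GFRP laminate: E = 30.89 GPa, ρ = 1882 kg/m³
  nickel superalloy: E = 208.9 GPa, ρ = 8220 kg/m³
  beryllium: M = 3.67×10⁻³
  borosilicate glass: M = 1.82×10⁻³
  GFRP laminate: M = 1.67×10⁻³
  epoxy: M = 1.36×10⁻³
  PEEK: M = 1.19×10⁻³
  nickel superalloy: M = 0.722×10⁻³
Beryllium has the largest M.

beryllium, M = 3.67×10⁻³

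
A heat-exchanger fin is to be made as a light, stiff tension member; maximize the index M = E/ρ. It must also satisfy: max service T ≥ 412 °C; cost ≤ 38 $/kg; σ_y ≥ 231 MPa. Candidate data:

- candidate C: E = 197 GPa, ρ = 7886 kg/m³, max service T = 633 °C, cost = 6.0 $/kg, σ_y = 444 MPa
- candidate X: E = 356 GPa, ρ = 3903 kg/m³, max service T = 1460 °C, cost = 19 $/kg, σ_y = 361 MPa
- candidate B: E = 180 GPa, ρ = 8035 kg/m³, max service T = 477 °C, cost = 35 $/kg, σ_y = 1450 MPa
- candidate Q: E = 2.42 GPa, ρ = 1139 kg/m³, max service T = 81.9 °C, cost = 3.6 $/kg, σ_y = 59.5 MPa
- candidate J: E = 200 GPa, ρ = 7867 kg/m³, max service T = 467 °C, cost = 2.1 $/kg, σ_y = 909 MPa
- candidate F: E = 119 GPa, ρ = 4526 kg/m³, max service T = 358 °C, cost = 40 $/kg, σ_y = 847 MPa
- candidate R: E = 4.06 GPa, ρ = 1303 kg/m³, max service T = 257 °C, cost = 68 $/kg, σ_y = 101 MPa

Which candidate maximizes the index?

Screen on constraints: max service T ≥ 412 °C; cost ≤ 38 $/kg; σ_y ≥ 231 MPa. Survivors: candidate C, candidate X, candidate B, candidate J.
Per-candidate index values:
  candidate X: M = 91.2 MN·m/kg
  candidate J: M = 25.4 MN·m/kg
  candidate C: M = 25.0 MN·m/kg
  candidate B: M = 22.4 MN·m/kg
Candidate X has the largest M.

candidate X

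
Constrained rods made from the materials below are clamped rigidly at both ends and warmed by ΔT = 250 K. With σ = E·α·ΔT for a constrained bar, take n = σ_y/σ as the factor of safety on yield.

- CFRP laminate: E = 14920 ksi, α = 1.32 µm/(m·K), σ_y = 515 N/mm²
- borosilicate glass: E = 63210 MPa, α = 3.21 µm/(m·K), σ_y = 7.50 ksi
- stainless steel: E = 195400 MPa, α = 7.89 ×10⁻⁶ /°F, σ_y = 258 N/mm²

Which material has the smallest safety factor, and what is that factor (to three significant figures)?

In consistent units (E in GPa, α in ×10⁻⁶/K, σ_y in MPa):
  CFRP laminate: E = 102.9, α = 1.32, σ_y = 515.0 → σ = 33.9 MPa, n = 15.2
  borosilicate glass: E = 63.21, α = 3.21, σ_y = 51.71 → σ = 50.7 MPa, n = 1.02
  stainless steel: E = 195.4, α = 14.2, σ_y = 258.0 → σ = 694 MPa, n = 0.372
Stainless steel has the lowest safety factor, n = 0.372.

stainless steel, n = 0.372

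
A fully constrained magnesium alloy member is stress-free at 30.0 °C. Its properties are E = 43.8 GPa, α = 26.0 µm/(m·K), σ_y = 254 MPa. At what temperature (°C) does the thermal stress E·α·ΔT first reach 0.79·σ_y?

E·α·ΔT = 200.7 MPa ⇒ ΔT = 200.7 / (43.80×10³ × 26.0×10⁻⁶) = 176.2 K.
T = 30.0 + 176.2 = 206.2 °C.

206 °C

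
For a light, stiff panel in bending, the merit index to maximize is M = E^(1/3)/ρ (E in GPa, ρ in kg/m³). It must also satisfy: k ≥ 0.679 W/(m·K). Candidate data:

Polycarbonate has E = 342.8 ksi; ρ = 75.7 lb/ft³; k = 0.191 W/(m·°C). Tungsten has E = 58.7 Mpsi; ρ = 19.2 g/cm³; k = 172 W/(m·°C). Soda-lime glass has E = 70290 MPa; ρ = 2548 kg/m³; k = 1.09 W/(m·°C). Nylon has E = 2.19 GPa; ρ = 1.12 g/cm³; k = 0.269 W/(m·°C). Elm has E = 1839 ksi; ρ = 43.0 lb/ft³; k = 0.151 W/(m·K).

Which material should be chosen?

soda-lime glass

Screen on constraints: k ≥ 0.679 W/(m·K). Survivors: tungsten, soda-lime glass.
Convert each candidate to consistent units, then evaluate M:
  tungsten: E = 404.7 GPa, ρ = 19200 kg/m³
  soda-lime glass: E = 70.29 GPa, ρ = 2548 kg/m³
  soda-lime glass: M = 1.62×10⁻³
  tungsten: M = 0.385×10⁻³
Highest index: soda-lime glass.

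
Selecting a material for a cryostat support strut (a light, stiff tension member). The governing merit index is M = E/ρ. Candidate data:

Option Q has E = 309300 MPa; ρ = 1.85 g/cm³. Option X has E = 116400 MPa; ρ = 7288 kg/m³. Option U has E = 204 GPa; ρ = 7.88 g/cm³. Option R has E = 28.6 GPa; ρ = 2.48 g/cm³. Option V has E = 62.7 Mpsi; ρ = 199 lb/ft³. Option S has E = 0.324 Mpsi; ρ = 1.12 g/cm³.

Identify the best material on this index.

option Q

Putting every candidate on a common basis:
  option Q: E = 309.3 GPa, ρ = 1850 kg/m³
  option X: E = 116.4 GPa, ρ = 7288 kg/m³
  option U: E = 204.0 GPa, ρ = 7880 kg/m³
  option R: E = 28.60 GPa, ρ = 2480 kg/m³
  option V: E = 432.3 GPa, ρ = 3188 kg/m³
  option S: E = 2.234 GPa, ρ = 1120 kg/m³
  option Q: M = 167 MN·m/kg
  option V: M = 136 MN·m/kg
  option U: M = 25.9 MN·m/kg
  option X: M = 16.0 MN·m/kg
  option R: M = 11.5 MN·m/kg
  option S: M = 1.99 MN·m/kg
Option Q has the largest M.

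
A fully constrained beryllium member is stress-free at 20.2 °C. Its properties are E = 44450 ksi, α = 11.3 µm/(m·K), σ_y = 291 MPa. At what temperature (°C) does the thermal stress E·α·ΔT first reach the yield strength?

104 °C

E = 44450 ksi = 306.5 GPa.
E·α·ΔT = 291.0 MPa ⇒ ΔT = 291.0 / (306.5×10³ × 11.3×10⁻⁶) = 84.03 K.
T = 20.2 + 84.03 = 104.2 °C.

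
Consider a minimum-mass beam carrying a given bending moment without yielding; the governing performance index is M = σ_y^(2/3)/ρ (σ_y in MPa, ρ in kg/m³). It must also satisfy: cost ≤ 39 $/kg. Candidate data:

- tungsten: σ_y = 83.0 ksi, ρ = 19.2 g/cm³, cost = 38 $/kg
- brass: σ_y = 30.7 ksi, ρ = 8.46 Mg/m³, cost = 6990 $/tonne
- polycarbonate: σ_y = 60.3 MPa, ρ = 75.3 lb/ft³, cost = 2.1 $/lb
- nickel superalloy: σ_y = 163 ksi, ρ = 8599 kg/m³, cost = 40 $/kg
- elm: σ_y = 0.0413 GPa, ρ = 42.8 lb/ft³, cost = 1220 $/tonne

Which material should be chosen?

elm

Screen on constraints: cost ≤ 39 $/kg. Survivors: tungsten, brass, polycarbonate, elm.
Convert each candidate to consistent units, then evaluate M:
  tungsten: σ_y = 572.3 MPa, ρ = 19200 kg/m³
  brass: σ_y = 211.7 MPa, ρ = 8460 kg/m³
  polycarbonate: σ_y = 60.30 MPa, ρ = 1206 kg/m³
  elm: σ_y = 41.30 MPa, ρ = 685.6 kg/m³
  elm: M = 17.4×10⁻³
  polycarbonate: M = 12.7×10⁻³
  brass: M = 4.20×10⁻³
  tungsten: M = 3.59×10⁻³
Elm ranks first.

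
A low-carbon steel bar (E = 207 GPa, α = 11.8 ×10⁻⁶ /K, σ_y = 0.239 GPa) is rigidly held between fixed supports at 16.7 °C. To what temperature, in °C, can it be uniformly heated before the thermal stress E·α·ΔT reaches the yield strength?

115 °C

σ_y = 0.239 GPa = 239.0 MPa.
E·α·ΔT = 239.0 MPa ⇒ ΔT = 239.0 / (207.0×10³ × 11.8×10⁻⁶) = 97.85 K.
T = 16.7 + 97.85 = 114.5 °C.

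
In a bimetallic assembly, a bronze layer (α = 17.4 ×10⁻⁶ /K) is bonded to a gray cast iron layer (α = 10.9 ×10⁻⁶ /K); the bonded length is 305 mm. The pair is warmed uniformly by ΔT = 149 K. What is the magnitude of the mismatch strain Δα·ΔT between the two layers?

9.68×10⁻⁴

Δα = |17.4 − 10.9|×10⁻⁶/K = 6.50×10⁻⁶/K.
Mismatch strain = Δα·ΔT = 6.50×10⁻⁶ × 149.0 = 9.68×10⁻⁴.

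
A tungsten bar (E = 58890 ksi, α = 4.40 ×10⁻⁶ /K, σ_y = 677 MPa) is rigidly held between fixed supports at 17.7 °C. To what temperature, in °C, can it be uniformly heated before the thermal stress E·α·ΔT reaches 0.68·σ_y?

275 °C

E = 58890 ksi = 406.0 GPa.
E·α·ΔT = 460.4 MPa ⇒ ΔT = 460.4 / (406.0×10³ × 4.40×10⁻⁶) = 257.7 K.
T = 17.7 + 257.7 = 275.4 °C.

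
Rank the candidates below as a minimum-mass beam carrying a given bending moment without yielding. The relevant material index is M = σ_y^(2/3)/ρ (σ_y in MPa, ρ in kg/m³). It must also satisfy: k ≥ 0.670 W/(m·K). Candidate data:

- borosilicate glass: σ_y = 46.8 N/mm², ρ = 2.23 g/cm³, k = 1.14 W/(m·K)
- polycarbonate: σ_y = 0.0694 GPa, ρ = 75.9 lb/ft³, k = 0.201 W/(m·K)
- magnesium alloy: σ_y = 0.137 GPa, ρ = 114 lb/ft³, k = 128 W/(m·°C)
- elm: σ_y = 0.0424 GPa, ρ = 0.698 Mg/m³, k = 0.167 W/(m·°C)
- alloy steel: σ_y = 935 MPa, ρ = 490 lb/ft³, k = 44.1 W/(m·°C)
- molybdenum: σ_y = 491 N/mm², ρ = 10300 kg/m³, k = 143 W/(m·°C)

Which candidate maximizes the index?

Screen on constraints: k ≥ 0.670 W/(m·K). Survivors: borosilicate glass, magnesium alloy, alloy steel, molybdenum.
Convert each candidate to consistent units, then evaluate M:
  borosilicate glass: σ_y = 46.80 MPa, ρ = 2230 kg/m³
  magnesium alloy: σ_y = 137.0 MPa, ρ = 1826 kg/m³
  alloy steel: σ_y = 935.0 MPa, ρ = 7849 kg/m³
  molybdenum: σ_y = 491.0 MPa, ρ = 10300 kg/m³
  magnesium alloy: M = 14.6×10⁻³
  alloy steel: M = 12.2×10⁻³
  molybdenum: M = 6.04×10⁻³
  borosilicate glass: M = 5.82×10⁻³
The maximum is for magnesium alloy.

magnesium alloy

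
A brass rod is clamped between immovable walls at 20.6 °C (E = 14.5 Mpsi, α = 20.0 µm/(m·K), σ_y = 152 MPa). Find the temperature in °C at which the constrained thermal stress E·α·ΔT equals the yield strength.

96.6 °C

E = 14.5 Mpsi = 99.97 GPa.
E·α·ΔT = 152.0 MPa ⇒ ΔT = 152.0 / (99.97×10³ × 20.0×10⁻⁶) = 76.02 K.
T = 20.6 + 76.02 = 96.62 °C.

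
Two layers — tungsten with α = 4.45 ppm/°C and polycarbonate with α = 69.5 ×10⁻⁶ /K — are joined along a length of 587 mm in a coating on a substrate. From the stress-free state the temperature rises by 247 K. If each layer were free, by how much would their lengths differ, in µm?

9430 µm

Δα = |4.45 − 69.5|×10⁻⁶/K = 65.0×10⁻⁶/K.
ΔL_mismatch = Δα·L·ΔT = 65.0×10⁻⁶ × 587.0 mm × 247.0 K = 9430 µm.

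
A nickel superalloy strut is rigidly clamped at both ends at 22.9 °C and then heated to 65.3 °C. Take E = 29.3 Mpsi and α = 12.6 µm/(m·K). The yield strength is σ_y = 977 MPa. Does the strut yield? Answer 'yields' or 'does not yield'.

does not yield

E = 29.3 Mpsi = 202.0 GPa.
ΔT = 42.40 K. Constrained thermal stress σ = E·α·ΔT = 202.0×10³ MPa × 12.6×10⁻⁶ × 42.40 = 108 MPa (compressive).
Compare to σ_y = 977 MPa: σ < σ_y, so it does not yield.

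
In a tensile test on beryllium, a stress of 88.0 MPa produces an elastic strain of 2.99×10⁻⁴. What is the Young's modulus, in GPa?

E = σ/ε = 88.0 MPa / 2.99×10⁻⁴ = 294300 MPa = 294 GPa.

294 GPa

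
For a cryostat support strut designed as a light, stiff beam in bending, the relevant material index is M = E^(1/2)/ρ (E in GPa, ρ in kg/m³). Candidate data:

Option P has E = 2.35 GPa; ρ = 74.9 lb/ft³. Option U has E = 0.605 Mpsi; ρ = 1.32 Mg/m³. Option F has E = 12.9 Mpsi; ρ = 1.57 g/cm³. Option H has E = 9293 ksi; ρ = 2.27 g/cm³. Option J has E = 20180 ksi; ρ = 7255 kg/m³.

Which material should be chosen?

option F

After converting to SI:
  option P: E = 2.350 GPa, ρ = 1200 kg/m³
  option U: E = 4.171 GPa, ρ = 1320 kg/m³
  option F: E = 88.94 GPa, ρ = 1570 kg/m³
  option H: E = 64.07 GPa, ρ = 2270 kg/m³
  option J: E = 139.1 GPa, ρ = 7255 kg/m³
  option F: M = 6.01×10⁻³
  option H: M = 3.53×10⁻³
  option J: M = 1.63×10⁻³
  option U: M = 1.55×10⁻³
  option P: M = 1.28×10⁻³
Highest index: option F.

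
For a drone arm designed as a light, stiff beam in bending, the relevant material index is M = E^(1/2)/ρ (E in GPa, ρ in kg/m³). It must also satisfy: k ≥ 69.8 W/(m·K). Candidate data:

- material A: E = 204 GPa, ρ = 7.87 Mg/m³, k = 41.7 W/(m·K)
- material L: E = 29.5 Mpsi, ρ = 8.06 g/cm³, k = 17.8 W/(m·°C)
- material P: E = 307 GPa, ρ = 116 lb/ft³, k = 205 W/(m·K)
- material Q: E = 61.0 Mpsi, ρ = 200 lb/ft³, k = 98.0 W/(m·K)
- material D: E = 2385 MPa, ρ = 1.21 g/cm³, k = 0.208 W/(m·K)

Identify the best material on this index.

material P

Screen on constraints: k ≥ 69.8 W/(m·K). Survivors: material P, material Q.
After converting to SI:
  material P: E = 307.0 GPa, ρ = 1858 kg/m³
  material Q: E = 420.6 GPa, ρ = 3204 kg/m³
  material P: M = 9.43×10⁻³
  material Q: M = 6.40×10⁻³
Material P has the largest M.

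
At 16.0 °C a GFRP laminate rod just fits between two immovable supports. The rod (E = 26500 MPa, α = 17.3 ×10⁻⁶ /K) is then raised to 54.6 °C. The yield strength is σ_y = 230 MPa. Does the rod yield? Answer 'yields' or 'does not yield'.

E = 26500 MPa = 26.50 GPa.
ΔT = 38.60 K. Constrained thermal stress σ = E·α·ΔT = 26.50×10³ MPa × 17.3×10⁻⁶ × 38.60 = 17.7 MPa (compressive).
Compare to σ_y = 230 MPa: σ < σ_y, so it does not yield.

does not yield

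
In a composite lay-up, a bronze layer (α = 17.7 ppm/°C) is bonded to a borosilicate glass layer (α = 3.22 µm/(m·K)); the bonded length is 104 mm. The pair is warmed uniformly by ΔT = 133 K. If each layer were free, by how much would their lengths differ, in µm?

Δα = |17.7 − 3.22|×10⁻⁶/K = 14.5×10⁻⁶/K.
ΔL_mismatch = Δα·L·ΔT = 14.5×10⁻⁶ × 104.0 mm × 133.0 K = 200 µm.

200 µm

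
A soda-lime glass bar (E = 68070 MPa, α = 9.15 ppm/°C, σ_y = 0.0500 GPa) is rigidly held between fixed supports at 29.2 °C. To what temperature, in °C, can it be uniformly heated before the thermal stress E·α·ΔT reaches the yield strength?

109 °C

E = 68070 MPa = 68.07 GPa.
σ_y = 0.0500 GPa = 50.00 MPa.
E·α·ΔT = 50.00 MPa ⇒ ΔT = 50.00 / (68.07×10³ × 9.15×10⁻⁶) = 80.28 K.
T = 29.2 + 80.28 = 109.5 °C.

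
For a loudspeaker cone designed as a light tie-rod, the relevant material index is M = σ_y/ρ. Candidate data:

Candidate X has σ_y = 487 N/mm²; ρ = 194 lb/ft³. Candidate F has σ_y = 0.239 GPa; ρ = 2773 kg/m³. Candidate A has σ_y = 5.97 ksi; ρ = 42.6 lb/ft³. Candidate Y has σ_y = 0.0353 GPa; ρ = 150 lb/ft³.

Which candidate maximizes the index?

Putting every candidate on a common basis:
  candidate X: σ_y = 487.0 MPa, ρ = 3108 kg/m³
  candidate F: σ_y = 239.0 MPa, ρ = 2773 kg/m³
  candidate A: σ_y = 41.16 MPa, ρ = 682.4 kg/m³
  candidate Y: σ_y = 35.30 MPa, ρ = 2403 kg/m³
  candidate X: M = 157 kN·m/kg
  candidate F: M = 86.2 kN·m/kg
  candidate A: M = 60.3 kN·m/kg
  candidate Y: M = 14.7 kN·m/kg
Highest index: candidate X.

candidate X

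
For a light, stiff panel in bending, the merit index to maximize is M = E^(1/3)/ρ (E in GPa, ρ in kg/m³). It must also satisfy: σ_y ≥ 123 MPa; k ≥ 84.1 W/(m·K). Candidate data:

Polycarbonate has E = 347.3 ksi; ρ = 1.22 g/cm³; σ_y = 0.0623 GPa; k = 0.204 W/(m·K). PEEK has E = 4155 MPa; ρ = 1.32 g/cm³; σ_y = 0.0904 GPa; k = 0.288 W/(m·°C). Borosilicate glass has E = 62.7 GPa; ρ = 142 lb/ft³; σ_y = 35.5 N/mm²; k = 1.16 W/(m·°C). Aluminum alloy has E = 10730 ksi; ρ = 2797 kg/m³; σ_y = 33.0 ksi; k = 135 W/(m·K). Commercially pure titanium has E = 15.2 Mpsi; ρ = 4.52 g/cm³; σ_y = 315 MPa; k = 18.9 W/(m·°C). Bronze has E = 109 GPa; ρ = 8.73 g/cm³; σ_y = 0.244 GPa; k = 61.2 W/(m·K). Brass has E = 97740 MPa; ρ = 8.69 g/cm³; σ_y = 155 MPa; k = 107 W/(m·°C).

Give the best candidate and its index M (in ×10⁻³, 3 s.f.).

aluminum alloy, M = 1.50×10⁻³

Screen on constraints: σ_y ≥ 123 MPa; k ≥ 84.1 W/(m·K). Survivors: aluminum alloy, brass.
After converting to SI:
  aluminum alloy: E = 73.98 GPa, ρ = 2797 kg/m³
  brass: E = 97.74 GPa, ρ = 8690 kg/m³
  aluminum alloy: M = 1.50×10⁻³
  brass: M = 0.530×10⁻³
Highest index: aluminum alloy.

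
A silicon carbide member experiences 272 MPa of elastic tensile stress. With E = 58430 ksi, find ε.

6.75×10⁻⁴

E = 58430 ksi = 402.9 GPa = 402900 MPa.
ε = σ/E = 272 / 402900 = 6.75×10⁻⁴.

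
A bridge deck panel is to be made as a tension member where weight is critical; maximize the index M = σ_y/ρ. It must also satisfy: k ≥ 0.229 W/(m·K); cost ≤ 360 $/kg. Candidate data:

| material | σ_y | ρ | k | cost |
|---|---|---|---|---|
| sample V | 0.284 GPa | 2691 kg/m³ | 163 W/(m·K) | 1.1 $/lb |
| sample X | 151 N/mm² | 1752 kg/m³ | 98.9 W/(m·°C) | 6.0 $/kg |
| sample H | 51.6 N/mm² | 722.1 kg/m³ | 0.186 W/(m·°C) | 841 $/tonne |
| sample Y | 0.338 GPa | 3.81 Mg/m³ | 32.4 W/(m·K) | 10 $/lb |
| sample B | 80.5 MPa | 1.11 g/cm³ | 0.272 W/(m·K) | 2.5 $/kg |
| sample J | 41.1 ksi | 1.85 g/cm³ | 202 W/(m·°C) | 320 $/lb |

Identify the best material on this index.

Screen on constraints: k ≥ 0.229 W/(m·K); cost ≤ 360 $/kg. Survivors: sample V, sample X, sample Y, sample B.
After converting to SI:
  sample V: σ_y = 284.0 MPa, ρ = 2691 kg/m³
  sample X: σ_y = 151.0 MPa, ρ = 1752 kg/m³
  sample Y: σ_y = 338.0 MPa, ρ = 3810 kg/m³
  sample B: σ_y = 80.50 MPa, ρ = 1110 kg/m³
  sample V: M = 106 kN·m/kg
  sample Y: M = 88.7 kN·m/kg
  sample X: M = 86.2 kN·m/kg
  sample B: M = 72.5 kN·m/kg
Highest index: sample V.

sample V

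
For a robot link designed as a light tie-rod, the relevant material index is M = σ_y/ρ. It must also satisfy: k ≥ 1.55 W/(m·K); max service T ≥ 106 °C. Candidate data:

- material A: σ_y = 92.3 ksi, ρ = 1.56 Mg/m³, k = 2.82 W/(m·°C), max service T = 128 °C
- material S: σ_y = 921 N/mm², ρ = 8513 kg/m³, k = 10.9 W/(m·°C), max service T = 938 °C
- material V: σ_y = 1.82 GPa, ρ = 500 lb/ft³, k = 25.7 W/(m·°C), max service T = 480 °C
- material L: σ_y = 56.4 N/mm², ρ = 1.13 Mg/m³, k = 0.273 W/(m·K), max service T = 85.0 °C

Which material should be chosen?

material A

Screen on constraints: k ≥ 1.55 W/(m·K); max service T ≥ 106 °C. Survivors: material A, material S, material V.
Convert each candidate to consistent units, then evaluate M:
  material A: σ_y = 636.4 MPa, ρ = 1560 kg/m³
  material S: σ_y = 921.0 MPa, ρ = 8513 kg/m³
  material V: σ_y = 1820 MPa, ρ = 8009 kg/m³
  material A: M = 408 kN·m/kg
  material V: M = 227 kN·m/kg
  material S: M = 108 kN·m/kg
Material A ranks first.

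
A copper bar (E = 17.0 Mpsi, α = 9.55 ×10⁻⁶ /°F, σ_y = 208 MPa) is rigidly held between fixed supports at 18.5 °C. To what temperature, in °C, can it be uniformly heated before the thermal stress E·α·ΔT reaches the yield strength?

E = 17.0 Mpsi = 117.2 GPa.
α = 9.55×10⁻⁶/°F × 9/5 = 17.2×10⁻⁶/K.
E·α·ΔT = 208.0 MPa ⇒ ΔT = 208.0 / (117.2×10³ × 17.2×10⁻⁶) = 103.2 K.
T = 18.5 + 103.2 = 121.7 °C.

122 °C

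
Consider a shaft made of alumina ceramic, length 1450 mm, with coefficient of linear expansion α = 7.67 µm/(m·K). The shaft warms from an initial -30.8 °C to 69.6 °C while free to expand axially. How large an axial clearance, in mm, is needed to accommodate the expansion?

1.12 mm

ΔT = 69.6 − (-30.8) = 100.4 K.
ΔL = α·L₀·ΔT = 7.67×10⁻⁶ × 1450 mm × 100.4 K = 1.12 mm.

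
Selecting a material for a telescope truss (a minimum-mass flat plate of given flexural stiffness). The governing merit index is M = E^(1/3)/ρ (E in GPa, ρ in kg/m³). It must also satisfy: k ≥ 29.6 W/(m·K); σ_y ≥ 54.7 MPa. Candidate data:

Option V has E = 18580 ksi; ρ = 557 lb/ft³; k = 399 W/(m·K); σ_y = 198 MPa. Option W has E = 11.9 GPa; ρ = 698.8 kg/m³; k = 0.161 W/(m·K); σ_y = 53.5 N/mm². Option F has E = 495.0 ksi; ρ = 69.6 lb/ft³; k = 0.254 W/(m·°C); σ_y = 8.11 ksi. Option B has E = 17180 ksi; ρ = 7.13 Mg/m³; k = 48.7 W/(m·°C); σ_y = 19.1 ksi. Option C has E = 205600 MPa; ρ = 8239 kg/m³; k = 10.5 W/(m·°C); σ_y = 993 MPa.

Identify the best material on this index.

Screen on constraints: k ≥ 29.6 W/(m·K); σ_y ≥ 54.7 MPa. Survivors: option V, option B.
In SI units:
  option V: E = 128.1 GPa, ρ = 8922 kg/m³
  option B: E = 118.5 GPa, ρ = 7130 kg/m³
  option B: M = 0.689×10⁻³
  option V: M = 0.565×10⁻³
Option B has the largest M.

option B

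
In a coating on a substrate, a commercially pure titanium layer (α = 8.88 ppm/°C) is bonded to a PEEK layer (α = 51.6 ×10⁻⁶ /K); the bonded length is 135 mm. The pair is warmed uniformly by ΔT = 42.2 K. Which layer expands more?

α(commercially pure titanium) = 8.88×10⁻⁶/K vs α(PEEK) = 51.6×10⁻⁶/K.
Higher α expands more for the same ΔT: PEEK.

PEEK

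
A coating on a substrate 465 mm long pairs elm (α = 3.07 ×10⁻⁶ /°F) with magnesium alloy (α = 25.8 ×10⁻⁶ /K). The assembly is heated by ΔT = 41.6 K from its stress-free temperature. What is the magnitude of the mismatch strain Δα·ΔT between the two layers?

8.43×10⁻⁴

elm: α = 3.07×10⁻⁶/°F × 9/5 = 5.53×10⁻⁶/K.
Δα = |5.53 − 25.8|×10⁻⁶/K = 20.3×10⁻⁶/K.
Mismatch strain = Δα·ΔT = 20.3×10⁻⁶ × 41.6 = 8.43×10⁻⁴.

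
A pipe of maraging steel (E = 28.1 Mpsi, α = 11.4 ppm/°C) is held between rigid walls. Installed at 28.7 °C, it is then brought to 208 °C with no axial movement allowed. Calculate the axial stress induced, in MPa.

396 MPa

E = 28.1 Mpsi = 193.7 GPa.
ΔT = 179.3 K. Constrained thermal stress σ = E·α·ΔT = 193.7×10³ MPa × 11.4×10⁻⁶ × 179.3 = 396 MPa (compressive).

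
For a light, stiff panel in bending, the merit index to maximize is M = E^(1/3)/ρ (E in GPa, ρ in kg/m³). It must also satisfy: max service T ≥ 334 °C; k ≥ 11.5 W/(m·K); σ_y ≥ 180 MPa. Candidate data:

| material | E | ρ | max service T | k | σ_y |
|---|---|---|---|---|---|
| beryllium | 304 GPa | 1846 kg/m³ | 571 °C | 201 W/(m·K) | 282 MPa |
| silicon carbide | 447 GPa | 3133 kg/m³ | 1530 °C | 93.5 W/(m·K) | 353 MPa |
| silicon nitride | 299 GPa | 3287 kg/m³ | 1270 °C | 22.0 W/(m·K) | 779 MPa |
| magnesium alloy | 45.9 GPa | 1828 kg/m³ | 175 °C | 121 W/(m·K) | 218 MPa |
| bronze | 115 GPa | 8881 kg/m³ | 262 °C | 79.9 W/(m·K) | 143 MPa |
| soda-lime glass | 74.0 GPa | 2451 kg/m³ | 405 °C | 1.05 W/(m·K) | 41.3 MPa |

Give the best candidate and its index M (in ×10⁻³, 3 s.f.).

beryllium, M = 3.64×10⁻³

Screen on constraints: max service T ≥ 334 °C; k ≥ 11.5 W/(m·K); σ_y ≥ 180 MPa. Survivors: beryllium, silicon carbide, silicon nitride.
Evaluate M for each candidate:
  beryllium: M = 3.64×10⁻³
  silicon carbide: M = 2.44×10⁻³
  silicon nitride: M = 2.03×10⁻³
Beryllium has the largest M.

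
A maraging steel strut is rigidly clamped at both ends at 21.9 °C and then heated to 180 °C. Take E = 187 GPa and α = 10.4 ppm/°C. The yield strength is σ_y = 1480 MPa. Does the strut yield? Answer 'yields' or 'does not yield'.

ΔT = 158.1 K. Constrained thermal stress σ = E·α·ΔT = 187.0×10³ MPa × 10.4×10⁻⁶ × 158.1 = 307 MPa (compressive).
Compare to σ_y = 1480 MPa: σ < σ_y, so it does not yield.

does not yield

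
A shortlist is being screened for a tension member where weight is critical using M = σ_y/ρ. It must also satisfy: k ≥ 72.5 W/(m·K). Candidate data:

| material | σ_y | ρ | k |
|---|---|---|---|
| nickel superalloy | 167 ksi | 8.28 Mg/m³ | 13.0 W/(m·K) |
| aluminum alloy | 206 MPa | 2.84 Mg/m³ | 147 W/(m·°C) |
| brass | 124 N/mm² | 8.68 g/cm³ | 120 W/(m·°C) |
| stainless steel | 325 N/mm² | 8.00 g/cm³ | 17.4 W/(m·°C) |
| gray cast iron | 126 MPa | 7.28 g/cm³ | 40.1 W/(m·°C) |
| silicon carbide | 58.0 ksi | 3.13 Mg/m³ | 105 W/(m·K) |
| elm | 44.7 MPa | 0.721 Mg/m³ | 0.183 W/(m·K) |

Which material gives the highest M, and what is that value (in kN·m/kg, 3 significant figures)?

Screen on constraints: k ≥ 72.5 W/(m·K). Survivors: aluminum alloy, brass, silicon carbide.
After converting to SI:
  aluminum alloy: σ_y = 206.0 MPa, ρ = 2840 kg/m³
  brass: σ_y = 124.0 MPa, ρ = 8680 kg/m³
  silicon carbide: σ_y = 399.9 MPa, ρ = 3130 kg/m³
  silicon carbide: M = 128 kN·m/kg
  aluminum alloy: M = 72.5 kN·m/kg
  brass: M = 14.3 kN·m/kg
Silicon carbide ranks first.

silicon carbide, M = 128 kN·m/kg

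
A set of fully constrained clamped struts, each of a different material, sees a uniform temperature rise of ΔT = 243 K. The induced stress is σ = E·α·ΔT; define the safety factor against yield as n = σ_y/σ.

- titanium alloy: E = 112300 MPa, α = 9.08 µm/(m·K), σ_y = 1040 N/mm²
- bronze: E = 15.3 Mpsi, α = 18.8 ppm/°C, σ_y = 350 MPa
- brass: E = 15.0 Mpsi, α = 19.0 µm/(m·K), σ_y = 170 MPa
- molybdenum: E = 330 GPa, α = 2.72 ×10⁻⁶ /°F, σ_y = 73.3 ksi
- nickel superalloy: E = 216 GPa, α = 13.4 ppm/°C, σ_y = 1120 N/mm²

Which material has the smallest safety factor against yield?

brass

With everything in SI (GPa, ×10⁻⁶/K, MPa):
  titanium alloy: E = 112.3, α = 9.08, σ_y = 1040 → σ = 248 MPa, n = 4.20
  bronze: E = 105.5, α = 18.8, σ_y = 350.0 → σ = 482 MPa, n = 0.726
  brass: E = 103.4, α = 19.0, σ_y = 170.0 → σ = 477 MPa, n = 0.356
  molybdenum: E = 330.0, α = 4.90, σ_y = 505.4 → σ = 393 MPa, n = 1.29
  nickel superalloy: E = 216.0, α = 13.4, σ_y = 1120 → σ = 703 MPa, n = 1.59
Brass has the lowest safety factor, n = 0.356.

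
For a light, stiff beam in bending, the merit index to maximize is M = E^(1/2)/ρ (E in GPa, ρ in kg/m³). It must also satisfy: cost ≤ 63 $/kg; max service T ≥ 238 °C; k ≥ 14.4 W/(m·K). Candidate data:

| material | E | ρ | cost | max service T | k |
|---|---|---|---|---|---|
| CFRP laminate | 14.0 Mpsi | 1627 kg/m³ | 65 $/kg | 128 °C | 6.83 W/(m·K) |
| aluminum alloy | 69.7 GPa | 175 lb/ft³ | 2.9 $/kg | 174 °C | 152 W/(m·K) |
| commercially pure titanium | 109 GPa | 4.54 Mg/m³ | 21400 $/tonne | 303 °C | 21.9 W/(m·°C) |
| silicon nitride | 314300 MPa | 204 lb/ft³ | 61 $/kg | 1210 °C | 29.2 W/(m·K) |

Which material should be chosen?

silicon nitride

Screen on constraints: cost ≤ 63 $/kg; max service T ≥ 238 °C; k ≥ 14.4 W/(m·K). Survivors: commercially pure titanium, silicon nitride.
In SI units:
  commercially pure titanium: E = 109.0 GPa, ρ = 4540 kg/m³
  silicon nitride: E = 314.3 GPa, ρ = 3268 kg/m³
  silicon nitride: M = 5.43×10⁻³
  commercially pure titanium: M = 2.30×10⁻³
Silicon nitride ranks first.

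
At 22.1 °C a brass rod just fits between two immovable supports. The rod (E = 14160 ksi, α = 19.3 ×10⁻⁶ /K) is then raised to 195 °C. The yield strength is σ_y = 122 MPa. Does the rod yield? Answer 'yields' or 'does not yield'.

E = 14160 ksi = 97.63 GPa.
ΔT = 172.9 K. Constrained thermal stress σ = E·α·ΔT = 97.63×10³ MPa × 19.3×10⁻⁶ × 172.9 = 326 MPa (compressive).
Compare to σ_y = 122 MPa: σ ≥ σ_y, so it yields.

yields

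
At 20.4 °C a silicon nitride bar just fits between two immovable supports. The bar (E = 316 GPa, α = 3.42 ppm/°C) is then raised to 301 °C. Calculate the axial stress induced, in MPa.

303 MPa

ΔT = 280.6 K. Constrained thermal stress σ = E·α·ΔT = 316.0×10³ MPa × 3.42×10⁻⁶ × 280.6 = 303 MPa (compressive).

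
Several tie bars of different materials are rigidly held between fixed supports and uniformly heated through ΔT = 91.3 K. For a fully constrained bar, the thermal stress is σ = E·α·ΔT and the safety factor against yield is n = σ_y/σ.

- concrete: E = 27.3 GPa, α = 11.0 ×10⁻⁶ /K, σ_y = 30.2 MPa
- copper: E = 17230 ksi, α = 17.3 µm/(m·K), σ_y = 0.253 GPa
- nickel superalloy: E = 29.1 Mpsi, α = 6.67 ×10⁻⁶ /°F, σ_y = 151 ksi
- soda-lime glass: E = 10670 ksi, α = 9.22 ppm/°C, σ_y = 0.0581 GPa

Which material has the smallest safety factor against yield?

Per material, after unit conversion:
  concrete: E = 27.30, α = 11.0, σ_y = 30.20 → σ = 27.4 MPa, n = 1.10
  copper: E = 118.8, α = 17.3, σ_y = 253.0 → σ = 188 MPa, n = 1.35
  nickel superalloy: E = 200.6, α = 12.0, σ_y = 1041 → σ = 220 MPa, n = 4.73
  soda-lime glass: E = 73.57, α = 9.22, σ_y = 58.10 → σ = 61.9 MPa, n = 0.938
Smallest n: soda-lime glass with n = 0.938.

soda-lime glass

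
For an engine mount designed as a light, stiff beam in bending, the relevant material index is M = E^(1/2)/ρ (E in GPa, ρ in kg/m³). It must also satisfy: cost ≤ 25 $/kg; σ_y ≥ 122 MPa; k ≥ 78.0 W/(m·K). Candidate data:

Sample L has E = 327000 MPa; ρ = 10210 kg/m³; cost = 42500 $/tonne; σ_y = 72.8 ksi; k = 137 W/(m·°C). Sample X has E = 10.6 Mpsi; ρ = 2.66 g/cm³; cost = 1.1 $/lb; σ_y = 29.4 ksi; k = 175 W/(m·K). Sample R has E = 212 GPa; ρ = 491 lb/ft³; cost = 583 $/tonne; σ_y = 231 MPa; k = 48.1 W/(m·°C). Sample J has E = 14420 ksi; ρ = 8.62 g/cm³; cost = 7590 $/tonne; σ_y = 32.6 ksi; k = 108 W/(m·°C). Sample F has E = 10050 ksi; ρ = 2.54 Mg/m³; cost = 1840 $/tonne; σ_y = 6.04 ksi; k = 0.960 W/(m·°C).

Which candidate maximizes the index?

Screen on constraints: cost ≤ 25 $/kg; σ_y ≥ 122 MPa; k ≥ 78.0 W/(m·K). Survivors: sample X, sample J.
Normalizing units and computing the index:
  sample X: E = 73.08 GPa, ρ = 2660 kg/m³
  sample J: E = 99.42 GPa, ρ = 8620 kg/m³
  sample X: M = 3.21×10⁻³
  sample J: M = 1.16×10⁻³
Sample X has the largest M.

sample X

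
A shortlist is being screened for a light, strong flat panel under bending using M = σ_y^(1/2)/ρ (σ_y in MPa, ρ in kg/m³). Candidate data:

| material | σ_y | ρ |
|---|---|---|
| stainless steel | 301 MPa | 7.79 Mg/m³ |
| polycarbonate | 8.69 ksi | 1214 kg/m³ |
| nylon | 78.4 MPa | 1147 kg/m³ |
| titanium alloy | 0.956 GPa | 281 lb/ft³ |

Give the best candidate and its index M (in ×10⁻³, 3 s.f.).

nylon, M = 7.72×10⁻³

Normalizing units and computing the index:
  stainless steel: σ_y = 301.0 MPa, ρ = 7790 kg/m³
  polycarbonate: σ_y = 59.92 MPa, ρ = 1214 kg/m³
  nylon: σ_y = 78.40 MPa, ρ = 1147 kg/m³
  titanium alloy: σ_y = 956.0 MPa, ρ = 4501 kg/m³
  nylon: M = 7.72×10⁻³
  titanium alloy: M = 6.87×10⁻³
  polycarbonate: M = 6.38×10⁻³
  stainless steel: M = 2.23×10⁻³
Highest index: nylon.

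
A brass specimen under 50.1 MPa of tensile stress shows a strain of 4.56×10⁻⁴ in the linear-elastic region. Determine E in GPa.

E = σ/ε = 50.1 MPa / 4.56×10⁻⁴ = 109900 MPa = 110 GPa.

110 GPa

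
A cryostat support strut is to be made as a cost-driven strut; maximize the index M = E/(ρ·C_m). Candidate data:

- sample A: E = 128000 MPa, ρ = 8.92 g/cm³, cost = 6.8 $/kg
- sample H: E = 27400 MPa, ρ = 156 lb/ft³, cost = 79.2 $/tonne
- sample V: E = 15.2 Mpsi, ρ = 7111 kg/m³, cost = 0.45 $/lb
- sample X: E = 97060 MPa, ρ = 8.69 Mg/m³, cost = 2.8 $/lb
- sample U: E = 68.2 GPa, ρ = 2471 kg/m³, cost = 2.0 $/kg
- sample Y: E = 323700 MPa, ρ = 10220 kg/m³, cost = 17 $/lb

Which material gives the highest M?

After converting to SI:
  sample A: E = 128.0 GPa, ρ = 8920 kg/m³, cost = 6.800 $/kg
  sample H: E = 27.40 GPa, ρ = 2499 kg/m³, cost = 0.07920 $/kg
  sample V: E = 104.8 GPa, ρ = 7111 kg/m³, cost = 0.9921 $/kg
  sample X: E = 97.06 GPa, ρ = 8690 kg/m³, cost = 6.173 $/kg
  sample U: E = 68.20 GPa, ρ = 2471 kg/m³, cost = 2.000 $/kg
  sample Y: E = 323.7 GPa, ρ = 10220 kg/m³, cost = 37.48 $/kg
  sample H: M = 138 MN·m per $
  sample V: M = 14.9 MN·m per $
  sample U: M = 13.8 MN·m per $
  sample A: M = 2.11 MN·m per $
  sample X: M = 1.81 MN·m per $
  sample Y: M = 0.845 MN·m per $
Sample H ranks first.

sample H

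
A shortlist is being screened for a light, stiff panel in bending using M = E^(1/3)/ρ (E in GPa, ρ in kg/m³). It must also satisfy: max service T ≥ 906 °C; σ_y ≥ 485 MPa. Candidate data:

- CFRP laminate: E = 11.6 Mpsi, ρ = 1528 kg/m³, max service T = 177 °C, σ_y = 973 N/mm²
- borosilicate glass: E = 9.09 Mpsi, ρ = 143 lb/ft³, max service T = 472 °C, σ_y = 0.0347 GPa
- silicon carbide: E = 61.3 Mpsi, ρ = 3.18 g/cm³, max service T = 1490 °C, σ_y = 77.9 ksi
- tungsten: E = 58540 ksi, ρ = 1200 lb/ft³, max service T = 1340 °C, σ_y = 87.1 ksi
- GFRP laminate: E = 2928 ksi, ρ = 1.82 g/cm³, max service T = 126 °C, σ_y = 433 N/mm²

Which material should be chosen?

Screen on constraints: max service T ≥ 906 °C; σ_y ≥ 485 MPa. Survivors: silicon carbide, tungsten.
Putting every candidate on a common basis:
  silicon carbide: E = 422.6 GPa, ρ = 3180 kg/m³
  tungsten: E = 403.6 GPa, ρ = 19220 kg/m³
  silicon carbide: M = 2.36×10⁻³
  tungsten: M = 0.384×10⁻³
The maximum is for silicon carbide.

silicon carbide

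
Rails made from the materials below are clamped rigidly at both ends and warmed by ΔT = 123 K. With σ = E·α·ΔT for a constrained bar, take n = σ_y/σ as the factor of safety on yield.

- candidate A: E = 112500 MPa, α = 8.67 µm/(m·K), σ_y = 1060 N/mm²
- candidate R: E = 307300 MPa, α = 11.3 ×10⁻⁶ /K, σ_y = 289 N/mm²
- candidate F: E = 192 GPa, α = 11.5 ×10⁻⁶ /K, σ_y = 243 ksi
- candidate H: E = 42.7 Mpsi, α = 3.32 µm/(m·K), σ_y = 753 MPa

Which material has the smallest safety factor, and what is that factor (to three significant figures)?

candidate R, n = 0.677

Per material, after unit conversion:
  candidate A: E = 112.5, α = 8.67, σ_y = 1060 → σ = 120 MPa, n = 8.84
  candidate R: E = 307.3, α = 11.3, σ_y = 289.0 → σ = 427 MPa, n = 0.677
  candidate F: E = 192.0, α = 11.5, σ_y = 1675 → σ = 272 MPa, n = 6.17
  candidate H: E = 294.4, α = 3.32, σ_y = 753.0 → σ = 120 MPa, n = 6.26
The minimum is candidate R at n = 0.677.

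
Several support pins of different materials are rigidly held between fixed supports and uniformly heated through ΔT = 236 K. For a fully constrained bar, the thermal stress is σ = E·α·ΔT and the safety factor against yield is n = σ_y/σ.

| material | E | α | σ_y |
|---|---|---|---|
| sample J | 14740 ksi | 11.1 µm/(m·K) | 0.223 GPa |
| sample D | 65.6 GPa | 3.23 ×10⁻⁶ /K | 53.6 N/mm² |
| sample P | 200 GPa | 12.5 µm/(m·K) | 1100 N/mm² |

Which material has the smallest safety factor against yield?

With everything in SI (GPa, ×10⁻⁶/K, MPa):
  sample J: E = 101.6, α = 11.1, σ_y = 223.0 → σ = 266 MPa, n = 0.838
  sample D: E = 65.60, α = 3.23, σ_y = 53.60 → σ = 50.0 MPa, n = 1.07
  sample P: E = 200.0, α = 12.5, σ_y = 1100 → σ = 590 MPa, n = 1.86
The minimum is sample J at n = 0.838.

sample J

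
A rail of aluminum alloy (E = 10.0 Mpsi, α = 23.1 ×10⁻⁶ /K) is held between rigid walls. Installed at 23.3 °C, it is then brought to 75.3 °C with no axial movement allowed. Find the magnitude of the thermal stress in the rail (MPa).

82.8 MPa

E = 10.0 Mpsi = 68.95 GPa.
ΔT = 52.00 K. Constrained thermal stress σ = E·α·ΔT = 68.95×10³ MPa × 23.1×10⁻⁶ × 52.00 = 82.8 MPa (compressive).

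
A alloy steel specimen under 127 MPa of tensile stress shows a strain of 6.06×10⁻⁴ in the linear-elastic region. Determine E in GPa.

E = σ/ε = 127 MPa / 6.06×10⁻⁴ = 209600 MPa = 210 GPa.

210 GPa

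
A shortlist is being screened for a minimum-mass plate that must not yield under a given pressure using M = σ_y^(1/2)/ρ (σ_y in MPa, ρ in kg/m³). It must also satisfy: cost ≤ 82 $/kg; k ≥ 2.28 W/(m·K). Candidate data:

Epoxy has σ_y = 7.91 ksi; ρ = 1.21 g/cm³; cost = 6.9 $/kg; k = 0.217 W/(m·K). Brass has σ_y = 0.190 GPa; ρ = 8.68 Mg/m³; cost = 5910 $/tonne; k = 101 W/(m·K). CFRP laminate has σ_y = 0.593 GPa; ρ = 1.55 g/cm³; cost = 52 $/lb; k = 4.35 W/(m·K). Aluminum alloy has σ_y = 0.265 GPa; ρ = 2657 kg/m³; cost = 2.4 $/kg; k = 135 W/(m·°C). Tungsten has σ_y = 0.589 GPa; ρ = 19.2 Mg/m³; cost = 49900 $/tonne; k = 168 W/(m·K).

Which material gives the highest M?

aluminum alloy

Screen on constraints: cost ≤ 82 $/kg; k ≥ 2.28 W/(m·K). Survivors: brass, aluminum alloy, tungsten.
Normalizing units and computing the index:
  brass: σ_y = 190.0 MPa, ρ = 8680 kg/m³
  aluminum alloy: σ_y = 265.0 MPa, ρ = 2657 kg/m³
  tungsten: σ_y = 589.0 MPa, ρ = 19200 kg/m³
  aluminum alloy: M = 6.13×10⁻³
  brass: M = 1.59×10⁻³
  tungsten: M = 1.26×10⁻³
Highest index: aluminum alloy.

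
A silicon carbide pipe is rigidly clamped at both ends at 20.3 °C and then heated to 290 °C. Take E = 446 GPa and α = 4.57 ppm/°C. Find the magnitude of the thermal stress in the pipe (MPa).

ΔT = 269.7 K. Constrained thermal stress σ = E·α·ΔT = 446.0×10³ MPa × 4.57×10⁻⁶ × 269.7 = 550 MPa (compressive).

550 MPa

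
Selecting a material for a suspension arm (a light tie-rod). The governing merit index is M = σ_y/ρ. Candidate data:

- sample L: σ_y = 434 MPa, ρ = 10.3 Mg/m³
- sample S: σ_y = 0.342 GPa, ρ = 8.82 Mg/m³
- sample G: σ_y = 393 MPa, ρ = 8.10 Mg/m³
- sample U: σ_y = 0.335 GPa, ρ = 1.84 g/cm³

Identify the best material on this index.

Putting every candidate on a common basis:
  sample L: σ_y = 434.0 MPa, ρ = 10300 kg/m³
  sample S: σ_y = 342.0 MPa, ρ = 8820 kg/m³
  sample G: σ_y = 393.0 MPa, ρ = 8100 kg/m³
  sample U: σ_y = 335.0 MPa, ρ = 1840 kg/m³
  sample U: M = 182 kN·m/kg
  sample G: M = 48.5 kN·m/kg
  sample L: M = 42.1 kN·m/kg
  sample S: M = 38.8 kN·m/kg
Sample U ranks first.

sample U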